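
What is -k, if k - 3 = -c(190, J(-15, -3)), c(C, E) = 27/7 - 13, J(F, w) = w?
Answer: -85/7 ≈ -12.143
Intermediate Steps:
c(C, E) = -64/7 (c(C, E) = 27*(⅐) - 13 = 27/7 - 13 = -64/7)
k = 85/7 (k = 3 - 1*(-64/7) = 3 + 64/7 = 85/7 ≈ 12.143)
-k = -1*85/7 = -85/7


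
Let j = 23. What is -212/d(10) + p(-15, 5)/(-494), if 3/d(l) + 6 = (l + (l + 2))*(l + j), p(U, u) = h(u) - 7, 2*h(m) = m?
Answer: -50269431/988 ≈ -50880.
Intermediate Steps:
h(m) = m/2
p(U, u) = -7 + u/2 (p(U, u) = u/2 - 7 = -7 + u/2)
d(l) = 3/(-6 + (2 + 2*l)*(23 + l)) (d(l) = 3/(-6 + (l + (l + 2))*(l + 23)) = 3/(-6 + (l + (2 + l))*(23 + l)) = 3/(-6 + (2 + 2*l)*(23 + l)))
-212/d(10) + p(-15, 5)/(-494) = -212/(3/(2*(20 + 10**2 + 24*10))) + (-7 + (1/2)*5)/(-494) = -212/(3/(2*(20 + 100 + 240))) + (-7 + 5/2)*(-1/494) = -212/((3/2)/360) - 9/2*(-1/494) = -212/((3/2)*(1/360)) + 9/988 = -212/1/240 + 9/988 = -212*240 + 9/988 = -50880 + 9/988 = -50269431/988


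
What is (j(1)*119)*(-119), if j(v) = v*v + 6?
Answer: -99127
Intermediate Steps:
j(v) = 6 + v² (j(v) = v² + 6 = 6 + v²)
(j(1)*119)*(-119) = ((6 + 1²)*119)*(-119) = ((6 + 1)*119)*(-119) = (7*119)*(-119) = 833*(-119) = -99127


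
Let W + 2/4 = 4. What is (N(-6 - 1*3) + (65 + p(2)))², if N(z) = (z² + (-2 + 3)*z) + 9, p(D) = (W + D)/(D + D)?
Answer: 1390041/64 ≈ 21719.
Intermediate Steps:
W = 7/2 (W = -½ + 4 = 7/2 ≈ 3.5000)
p(D) = (7/2 + D)/(2*D) (p(D) = (7/2 + D)/(D + D) = (7/2 + D)/((2*D)) = (7/2 + D)*(1/(2*D)) = (7/2 + D)/(2*D))
N(z) = 9 + z + z² (N(z) = (z² + 1*z) + 9 = (z² + z) + 9 = (z + z²) + 9 = 9 + z + z²)
(N(-6 - 1*3) + (65 + p(2)))² = ((9 + (-6 - 1*3) + (-6 - 1*3)²) + (65 + (¼)*(7 + 2*2)/2))² = ((9 + (-6 - 3) + (-6 - 3)²) + (65 + (¼)*(½)*(7 + 4)))² = ((9 - 9 + (-9)²) + (65 + (¼)*(½)*11))² = ((9 - 9 + 81) + (65 + 11/8))² = (81 + 531/8)² = (1179/8)² = 1390041/64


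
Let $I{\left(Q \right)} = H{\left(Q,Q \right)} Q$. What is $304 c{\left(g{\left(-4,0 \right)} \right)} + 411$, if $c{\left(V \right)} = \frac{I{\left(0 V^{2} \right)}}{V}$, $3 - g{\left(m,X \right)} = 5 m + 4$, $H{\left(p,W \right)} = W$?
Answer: $411$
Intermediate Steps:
$I{\left(Q \right)} = Q^{2}$ ($I{\left(Q \right)} = Q Q = Q^{2}$)
$g{\left(m,X \right)} = -1 - 5 m$ ($g{\left(m,X \right)} = 3 - \left(5 m + 4\right) = 3 - \left(4 + 5 m\right) = -1 - 5 m$)
$c{\left(V \right)} = 0$ ($c{\left(V \right)} = \frac{\left(0 V^{2}\right)^{2}}{V} = \frac{0^{2}}{V} = \frac{0}{V} = 0$)
$304 c{\left(g{\left(-4,0 \right)} \right)} + 411 = 304 \cdot 0 + 411 = 0 + 411 = 411$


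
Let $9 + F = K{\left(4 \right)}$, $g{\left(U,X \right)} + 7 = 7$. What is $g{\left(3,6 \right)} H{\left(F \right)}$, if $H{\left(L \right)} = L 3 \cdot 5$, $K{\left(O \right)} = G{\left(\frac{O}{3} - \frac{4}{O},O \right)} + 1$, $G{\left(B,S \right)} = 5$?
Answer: $0$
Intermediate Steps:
$g{\left(U,X \right)} = 0$ ($g{\left(U,X \right)} = -7 + 7 = 0$)
$K{\left(O \right)} = 6$ ($K{\left(O \right)} = 5 + 1 = 6$)
$F = -3$ ($F = -9 + 6 = -3$)
$H{\left(L \right)} = 15 L$ ($H{\left(L \right)} = 3 L 5 = 15 L$)
$g{\left(3,6 \right)} H{\left(F \right)} = 0 \cdot 15 \left(-3\right) = 0 \left(-45\right) = 0$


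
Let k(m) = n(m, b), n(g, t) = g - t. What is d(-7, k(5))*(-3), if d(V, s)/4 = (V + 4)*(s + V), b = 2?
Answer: -144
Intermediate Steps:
k(m) = -2 + m (k(m) = m - 1*2 = m - 2 = -2 + m)
d(V, s) = 4*(4 + V)*(V + s) (d(V, s) = 4*((V + 4)*(s + V)) = 4*((4 + V)*(V + s)) = 4*(4 + V)*(V + s))
d(-7, k(5))*(-3) = (4*(-7)**2 + 16*(-7) + 16*(-2 + 5) + 4*(-7)*(-2 + 5))*(-3) = (4*49 - 112 + 16*3 + 4*(-7)*3)*(-3) = (196 - 112 + 48 - 84)*(-3) = 48*(-3) = -144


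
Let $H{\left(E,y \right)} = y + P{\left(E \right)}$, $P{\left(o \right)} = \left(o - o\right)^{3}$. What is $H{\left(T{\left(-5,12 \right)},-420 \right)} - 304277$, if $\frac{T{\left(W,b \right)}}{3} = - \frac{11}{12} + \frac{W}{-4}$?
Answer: $-304697$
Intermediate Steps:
$P{\left(o \right)} = 0$ ($P{\left(o \right)} = 0^{3} = 0$)
$T{\left(W,b \right)} = - \frac{11}{4} - \frac{3 W}{4}$ ($T{\left(W,b \right)} = 3 \left(- \frac{11}{12} + \frac{W}{-4}\right) = 3 \left(\left(-11\right) \frac{1}{12} + W \left(- \frac{1}{4}\right)\right) = 3 \left(- \frac{11}{12} - \frac{W}{4}\right) = - \frac{11}{4} - \frac{3 W}{4}$)
$H{\left(E,y \right)} = y$ ($H{\left(E,y \right)} = y + 0 = y$)
$H{\left(T{\left(-5,12 \right)},-420 \right)} - 304277 = -420 - 304277 = -304697$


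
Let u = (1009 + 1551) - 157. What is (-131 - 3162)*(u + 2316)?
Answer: -15539667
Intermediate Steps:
u = 2403 (u = 2560 - 157 = 2403)
(-131 - 3162)*(u + 2316) = (-131 - 3162)*(2403 + 2316) = -3293*4719 = -15539667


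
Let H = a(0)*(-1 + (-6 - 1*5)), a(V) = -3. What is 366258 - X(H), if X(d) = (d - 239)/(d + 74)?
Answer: 40288583/110 ≈ 3.6626e+5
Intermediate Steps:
H = 36 (H = -3*(-1 + (-6 - 1*5)) = -3*(-1 + (-6 - 5)) = -3*(-1 - 11) = -3*(-12) = 36)
X(d) = (-239 + d)/(74 + d)
366258 - X(H) = 366258 - (-239 + 36)/(74 + 36) = 366258 - (-203)/110 = 366258 - 1*(-203/110) = 366258 + 203/110 = 40288583/110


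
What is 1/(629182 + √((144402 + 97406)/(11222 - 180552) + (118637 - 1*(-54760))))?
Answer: 7609956290/4788045421235337 - √25365869163085/4788045421235337 ≈ 1.5883e-6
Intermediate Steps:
1/(629182 + √((144402 + 97406)/(11222 - 180552) + (118637 - 1*(-54760)))) = 1/(629182 + √(241808/(-169330) + (118637 + 54760))) = 1/(629182 + √(241808*(-1/169330) + 173397)) = 1/(629182 + √(-17272/12095 + 173397)) = 1/(629182 + √(2097219443/12095)) = 1/(629182 + √25365869163085/12095)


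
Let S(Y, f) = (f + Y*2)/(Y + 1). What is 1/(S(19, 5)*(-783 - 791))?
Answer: -10/33841 ≈ -0.00029550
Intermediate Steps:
S(Y, f) = (f + 2*Y)/(1 + Y)
1/(S(19, 5)*(-783 - 791)) = 1/(((5 + 2*19)/(1 + 19))*(-783 - 791)) = 1/(((5 + 38)/20)*(-1574)) = 1/(((1/20)*43)*(-1574)) = 1/((43/20)*(-1574)) = 1/(-33841/10) = -10/33841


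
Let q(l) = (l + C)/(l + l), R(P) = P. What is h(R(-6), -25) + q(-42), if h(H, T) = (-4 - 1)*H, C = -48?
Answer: 435/14 ≈ 31.071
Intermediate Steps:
q(l) = (-48 + l)/(2*l) (q(l) = (l - 48)/(l + l) = (-48 + l)/((2*l)) = (-48 + l)*(1/(2*l)) = (-48 + l)/(2*l))
h(H, T) = -5*H
h(R(-6), -25) + q(-42) = -5*(-6) + (½)*(-48 - 42)/(-42) = 30 + (½)*(-1/42)*(-90) = 30 + 15/14 = 435/14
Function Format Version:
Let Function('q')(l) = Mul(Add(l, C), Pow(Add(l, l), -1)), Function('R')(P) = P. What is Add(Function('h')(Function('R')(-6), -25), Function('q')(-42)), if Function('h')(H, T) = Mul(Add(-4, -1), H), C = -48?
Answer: Rational(435, 14) ≈ 31.071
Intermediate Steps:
Function('q')(l) = Mul(Rational(1, 2), Pow(l, -1), Add(-48, l)) (Function('q')(l) = Mul(Add(l, -48), Pow(Add(l, l), -1)) = Mul(Add(-48, l), Pow(Mul(2, l), -1)) = Mul(Add(-48, l), Mul(Rational(1, 2), Pow(l, -1))) = Mul(Rational(1, 2), Pow(l, -1), Add(-48, l)))
Function('h')(H, T) = Mul(-5, H)
Add(Function('h')(Function('R')(-6), -25), Function('q')(-42)) = Add(Mul(-5, -6), Mul(Rational(1, 2), Pow(-42, -1), Add(-48, -42))) = Add(30, Mul(Rational(1, 2), Rational(-1, 42), -90)) = Add(30, Rational(15, 14)) = Rational(435, 14)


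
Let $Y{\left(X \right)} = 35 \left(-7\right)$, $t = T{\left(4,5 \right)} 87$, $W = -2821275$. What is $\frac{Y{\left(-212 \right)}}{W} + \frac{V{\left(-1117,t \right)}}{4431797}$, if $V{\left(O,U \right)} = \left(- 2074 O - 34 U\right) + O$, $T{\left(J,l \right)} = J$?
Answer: $\frac{1300096479848}{2500663616235} \approx 0.5199$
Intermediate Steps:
$t = 348$ ($t = 4 \cdot 87 = 348$)
$V{\left(O,U \right)} = - 2073 O - 34 U$
$Y{\left(X \right)} = -245$
$\frac{Y{\left(-212 \right)}}{W} + \frac{V{\left(-1117,t \right)}}{4431797} = - \frac{245}{-2821275} + \frac{\left(-2073\right) \left(-1117\right) - 11832}{4431797} = \left(-245\right) \left(- \frac{1}{2821275}\right) + \left(2315541 - 11832\right) \frac{1}{4431797} = \frac{49}{564255} + 2303709 \cdot \frac{1}{4431797} = \frac{49}{564255} + \frac{2303709}{4431797} = \frac{1300096479848}{2500663616235}$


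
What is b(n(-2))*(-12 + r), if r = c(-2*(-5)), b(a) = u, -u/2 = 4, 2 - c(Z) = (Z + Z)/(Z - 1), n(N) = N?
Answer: 880/9 ≈ 97.778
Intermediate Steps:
c(Z) = 2 - 2*Z/(-1 + Z) (c(Z) = 2 - (Z + Z)/(Z - 1) = 2 - 2*Z/(-1 + Z))
u = -8 (u = -2*4 = -8)
b(a) = -8
r = -2/9 (r = -2/(-1 - 2*(-5)) = -2/(-1 + 10) = -2/9 ≈ -0.22222)
b(n(-2))*(-12 + r) = -8*(-12 - 2/9) = -8*(-110/9) = 880/9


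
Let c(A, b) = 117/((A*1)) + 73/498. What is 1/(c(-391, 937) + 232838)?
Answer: 194718/45337719961 ≈ 4.2948e-6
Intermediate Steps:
c(A, b) = 73/498 + 117/A (c(A, b) = 117/A + 73*(1/498) = 117/A + 73/498 = 73/498 + 117/A)
1/(c(-391, 937) + 232838) = 1/((73/498 + 117/(-391)) + 232838) = 1/((73/498 + 117*(-1/391)) + 232838) = 1/((73/498 - 117/391) + 232838) = 1/(-29723/194718 + 232838) = 1/(45337719961/194718) = 194718/45337719961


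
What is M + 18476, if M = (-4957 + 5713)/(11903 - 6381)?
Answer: 51012614/2761 ≈ 18476.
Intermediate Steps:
M = 378/2761 (M = 756/5522 = 756*(1/5522) = 378/2761 ≈ 0.13691)
M + 18476 = 378/2761 + 18476 = 51012614/2761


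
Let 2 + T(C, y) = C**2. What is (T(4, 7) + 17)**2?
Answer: 961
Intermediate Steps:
T(C, y) = -2 + C**2
(T(4, 7) + 17)**2 = ((-2 + 4**2) + 17)**2 = ((-2 + 16) + 17)**2 = (14 + 17)**2 = 31**2 = 961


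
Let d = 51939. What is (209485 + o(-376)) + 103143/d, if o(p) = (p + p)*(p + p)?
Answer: 13417418938/17313 ≈ 7.7499e+5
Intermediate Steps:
o(p) = 4*p² (o(p) = (2*p)*(2*p) = 4*p²)
(209485 + o(-376)) + 103143/d = (209485 + 4*(-376)²) + 103143/51939 = (209485 + 4*141376) + 103143*(1/51939) = (209485 + 565504) + 34381/17313 = 774989 + 34381/17313 = 13417418938/17313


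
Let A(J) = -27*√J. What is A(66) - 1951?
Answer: -1951 - 27*√66 ≈ -2170.3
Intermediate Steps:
A(66) - 1951 = -27*√66 - 1951 = -1951 - 27*√66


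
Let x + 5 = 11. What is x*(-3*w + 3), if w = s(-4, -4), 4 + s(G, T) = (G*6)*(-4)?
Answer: -1638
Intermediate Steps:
s(G, T) = -4 - 24*G (s(G, T) = -4 + (G*6)*(-4) = -4 + (6*G)*(-4) = -4 - 24*G)
w = 92 (w = -4 - 24*(-4) = -4 + 96 = 92)
x = 6 (x = -5 + 11 = 6)
x*(-3*w + 3) = 6*(-3*92 + 3) = 6*(-276 + 3) = 6*(-273) = -1638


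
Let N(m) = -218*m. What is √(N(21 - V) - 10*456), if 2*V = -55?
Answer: I*√15133 ≈ 123.02*I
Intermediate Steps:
V = -55/2 (V = (½)*(-55) = -55/2 ≈ -27.500)
√(N(21 - V) - 10*456) = √(-218*(21 - 1*(-55/2)) - 10*456) = √(-218*(21 + 55/2) - 4560) = √(-218*97/2 - 4560) = √(-10573 - 4560) = √(-15133) = I*√15133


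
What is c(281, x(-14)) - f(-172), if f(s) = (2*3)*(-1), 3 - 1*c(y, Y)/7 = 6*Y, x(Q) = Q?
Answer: 615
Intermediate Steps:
c(y, Y) = 21 - 42*Y
f(s) = -6 (f(s) = 6*(-1) = -6)
c(281, x(-14)) - f(-172) = (21 - 42*(-14)) - 1*(-6) = (21 + 588) + 6 = 609 + 6 = 615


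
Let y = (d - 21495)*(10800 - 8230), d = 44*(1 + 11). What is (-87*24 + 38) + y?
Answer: -53887240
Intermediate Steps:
d = 528 (d = 44*12 = 528)
y = -53885190 (y = (528 - 21495)*(10800 - 8230) = -20967*2570 = -53885190)
(-87*24 + 38) + y = (-87*24 + 38) - 53885190 = (-2088 + 38) - 53885190 = -2050 - 53885190 = -53887240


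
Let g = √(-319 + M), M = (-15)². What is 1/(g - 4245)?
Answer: -4245/18020119 - I*√94/18020119 ≈ -0.00023557 - 5.3803e-7*I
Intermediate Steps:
M = 225
g = I*√94 (g = √(-319 + 225) = √(-94) = I*√94 ≈ 9.6954*I)
1/(g - 4245) = 1/(I*√94 - 4245) = 1/(-4245 + I*√94)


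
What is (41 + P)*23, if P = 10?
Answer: 1173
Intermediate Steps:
(41 + P)*23 = (41 + 10)*23 = 51*23 = 1173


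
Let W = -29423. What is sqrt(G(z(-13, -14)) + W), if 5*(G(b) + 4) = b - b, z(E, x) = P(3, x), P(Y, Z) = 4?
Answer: I*sqrt(29427) ≈ 171.54*I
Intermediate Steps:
z(E, x) = 4
G(b) = -4 (G(b) = -4 + (b - b)/5 = -4 + (1/5)*0 = -4 + 0 = -4)
sqrt(G(z(-13, -14)) + W) = sqrt(-4 - 29423) = sqrt(-29427) = I*sqrt(29427)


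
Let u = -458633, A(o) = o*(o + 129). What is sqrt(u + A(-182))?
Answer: 49*I*sqrt(187) ≈ 670.06*I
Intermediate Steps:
A(o) = o*(129 + o)
sqrt(u + A(-182)) = sqrt(-458633 - 182*(129 - 182)) = sqrt(-458633 - 182*(-53)) = sqrt(-458633 + 9646) = sqrt(-448987) = 49*I*sqrt(187)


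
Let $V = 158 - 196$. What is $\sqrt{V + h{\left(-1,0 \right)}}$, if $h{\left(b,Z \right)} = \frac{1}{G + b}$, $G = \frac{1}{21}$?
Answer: $\frac{i \sqrt{3905}}{10} \approx 6.249 i$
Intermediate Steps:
$G = \frac{1}{21} \approx 0.047619$
$h{\left(b,Z \right)} = \frac{1}{\frac{1}{21} + b}$
$V = -38$
$\sqrt{V + h{\left(-1,0 \right)}} = \sqrt{-38 + \frac{21}{1 + 21 \left(-1\right)}} = \sqrt{-38 + \frac{21}{1 - 21}} = \sqrt{-38 + \frac{21}{-20}} = \sqrt{-38 + 21 \left(- \frac{1}{20}\right)} = \sqrt{-38 - \frac{21}{20}} = \sqrt{- \frac{781}{20}} = \frac{i \sqrt{3905}}{10}$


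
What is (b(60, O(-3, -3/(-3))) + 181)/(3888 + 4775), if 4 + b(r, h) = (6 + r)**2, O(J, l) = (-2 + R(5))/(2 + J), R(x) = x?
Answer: 4533/8663 ≈ 0.52326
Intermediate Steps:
O(J, l) = 3/(2 + J) (O(J, l) = (-2 + 5)/(2 + J) = 3/(2 + J))
b(r, h) = -4 + (6 + r)**2
(b(60, O(-3, -3/(-3))) + 181)/(3888 + 4775) = ((-4 + (6 + 60)**2) + 181)/(3888 + 4775) = ((-4 + 66**2) + 181)/8663 = ((-4 + 4356) + 181)*(1/8663) = (4352 + 181)*(1/8663) = 4533*(1/8663) = 4533/8663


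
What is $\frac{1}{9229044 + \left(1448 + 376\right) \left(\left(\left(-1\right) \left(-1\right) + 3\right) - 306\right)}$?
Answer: $\frac{1}{8678196} \approx 1.1523 \cdot 10^{-7}$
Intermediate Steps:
$\frac{1}{9229044 + \left(1448 + 376\right) \left(\left(\left(-1\right) \left(-1\right) + 3\right) - 306\right)} = \frac{1}{9229044 + 1824 \left(\left(1 + 3\right) - 306\right)} = \frac{1}{9229044 + 1824 \left(4 - 306\right)} = \frac{1}{9229044 + 1824 \left(-302\right)} = \frac{1}{9229044 - 550848} = \frac{1}{8678196}$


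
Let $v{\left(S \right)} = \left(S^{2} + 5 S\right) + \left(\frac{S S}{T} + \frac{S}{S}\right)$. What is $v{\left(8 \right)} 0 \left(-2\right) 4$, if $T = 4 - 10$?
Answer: $0$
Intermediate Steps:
$T = -6$ ($T = 4 - 10 = -6$)
$v{\left(S \right)} = 1 + 5 S + \frac{5 S^{2}}{6}$ ($v{\left(S \right)} = \left(S^{2} + 5 S\right) + \left(\frac{S S}{-6} + \frac{S}{S}\right) = \left(S^{2} + 5 S\right) + \left(S^{2} \left(- \frac{1}{6}\right) + 1\right) = \left(S^{2} + 5 S\right) - \left(-1 + \frac{S^{2}}{6}\right) = 1 + 5 S + \frac{5 S^{2}}{6}$)
$v{\left(8 \right)} 0 \left(-2\right) 4 = \left(1 + 5 \cdot 8 + \frac{5 \cdot 8^{2}}{6}\right) 0 \left(-2\right) 4 = \left(1 + 40 + \frac{5}{6} \cdot 64\right) 0 \cdot 4 = \left(1 + 40 + \frac{160}{3}\right) 0 = \frac{283}{3} \cdot 0 = 0$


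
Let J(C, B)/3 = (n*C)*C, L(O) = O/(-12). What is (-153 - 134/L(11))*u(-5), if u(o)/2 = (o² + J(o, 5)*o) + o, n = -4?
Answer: -228000/11 ≈ -20727.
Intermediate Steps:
L(O) = -O/12 (L(O) = O*(-1/12) = -O/12)
J(C, B) = -12*C² (J(C, B) = 3*((-4*C)*C) = 3*(-4*C²) = -12*C²)
u(o) = -24*o³ + 2*o + 2*o² (u(o) = 2*((o² + (-12*o²)*o) + o) = 2*((o² - 12*o³) + o) = 2*(o + o² - 12*o³) = -24*o³ + 2*o + 2*o²)
(-153 - 134/L(11))*u(-5) = (-153 - 134/((-1/12*11)))*(2*(-5)*(1 - 5 - 12*(-5)²)) = (-153 - 134/(-11/12))*(2*(-5)*(1 - 5 - 12*25)) = (-153 - 134*(-12/11))*(2*(-5)*(1 - 5 - 300)) = (-153 + 1608/11)*(2*(-5)*(-304)) = -75/11*3040 = -228000/11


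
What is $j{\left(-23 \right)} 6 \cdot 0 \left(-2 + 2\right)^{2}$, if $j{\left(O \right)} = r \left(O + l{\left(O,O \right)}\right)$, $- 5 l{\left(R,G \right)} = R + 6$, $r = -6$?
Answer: $0$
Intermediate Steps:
$l{\left(R,G \right)} = - \frac{6}{5} - \frac{R}{5}$ ($l{\left(R,G \right)} = - \frac{R + 6}{5} = - \frac{6 + R}{5} = - \frac{6}{5} - \frac{R}{5}$)
$j{\left(O \right)} = \frac{36}{5} - \frac{24 O}{5}$ ($j{\left(O \right)} = - 6 \left(O - \left(\frac{6}{5} + \frac{O}{5}\right)\right) = - 6 \left(- \frac{6}{5} + \frac{4 O}{5}\right) = \frac{36}{5} - \frac{24 O}{5}$)
$j{\left(-23 \right)} 6 \cdot 0 \left(-2 + 2\right)^{2} = \left(\frac{36}{5} - - \frac{552}{5}\right) 6 \cdot 0 \left(-2 + 2\right)^{2} = \left(\frac{36}{5} + \frac{552}{5}\right) 0 \cdot 0^{2} = \frac{588 \cdot 0 \cdot 0}{5} = \frac{588}{5} \cdot 0 = 0$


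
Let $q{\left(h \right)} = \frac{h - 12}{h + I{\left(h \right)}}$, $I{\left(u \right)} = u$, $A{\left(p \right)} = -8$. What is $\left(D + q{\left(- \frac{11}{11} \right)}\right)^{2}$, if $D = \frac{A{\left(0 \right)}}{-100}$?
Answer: $\frac{108241}{2500} \approx 43.296$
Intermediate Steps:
$q{\left(h \right)} = \frac{-12 + h}{2 h}$ ($q{\left(h \right)} = \frac{h - 12}{h + h} = \frac{-12 + h}{2 h}$)
$D = \frac{2}{25}$ ($D = - \frac{8}{-100} = \left(-8\right) \left(- \frac{1}{100}\right) = \frac{2}{25} \approx 0.08$)
$\left(D + q{\left(- \frac{11}{11} \right)}\right)^{2} = \left(\frac{2}{25} + \frac{-12 - \frac{11}{11}}{2 \left(- \frac{11}{11}\right)}\right)^{2} = \left(\frac{2}{25} + \frac{-12 - 1}{2 \left(\left(-11\right) \frac{1}{11}\right)}\right)^{2} = \left(\frac{2}{25} + \frac{-12 - 1}{2 \left(-1\right)}\right)^{2} = \left(\frac{2}{25} + \frac{1}{2} \left(-1\right) \left(-13\right)\right)^{2} = \left(\frac{2}{25} + \frac{13}{2}\right)^{2} = \left(\frac{329}{50}\right)^{2} = \frac{108241}{2500}$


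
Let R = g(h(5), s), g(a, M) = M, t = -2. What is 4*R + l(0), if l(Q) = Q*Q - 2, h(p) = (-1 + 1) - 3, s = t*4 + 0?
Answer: -34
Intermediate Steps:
s = -8 (s = -2*4 + 0 = -8 + 0 = -8)
h(p) = -3 (h(p) = 0 - 3 = -3)
R = -8
l(Q) = -2 + Q² (l(Q) = Q² - 2 = -2 + Q²)
4*R + l(0) = 4*(-8) + (-2 + 0²) = -32 + (-2 + 0) = -32 - 2 = -34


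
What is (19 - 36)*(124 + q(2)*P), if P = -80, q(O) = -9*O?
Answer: -26588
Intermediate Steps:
(19 - 36)*(124 + q(2)*P) = (19 - 36)*(124 - 9*2*(-80)) = -17*(124 - 18*(-80)) = -17*(124 + 1440) = -17*1564 = -26588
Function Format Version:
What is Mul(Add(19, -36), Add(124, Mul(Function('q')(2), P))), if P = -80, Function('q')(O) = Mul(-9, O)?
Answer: -26588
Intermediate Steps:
Mul(Add(19, -36), Add(124, Mul(Function('q')(2), P))) = Mul(Add(19, -36), Add(124, Mul(Mul(-9, 2), -80))) = Mul(-17, Add(124, Mul(-18, -80))) = Mul(-17, Add(124, 1440)) = Mul(-17, 1564) = -26588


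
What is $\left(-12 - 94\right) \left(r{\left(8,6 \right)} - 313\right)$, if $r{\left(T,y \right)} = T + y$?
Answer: $31694$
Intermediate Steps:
$\left(-12 - 94\right) \left(r{\left(8,6 \right)} - 313\right) = \left(-12 - 94\right) \left(\left(8 + 6\right) - 313\right) = - 106 \left(14 - 313\right) = \left(-106\right) \left(-299\right) = 31694$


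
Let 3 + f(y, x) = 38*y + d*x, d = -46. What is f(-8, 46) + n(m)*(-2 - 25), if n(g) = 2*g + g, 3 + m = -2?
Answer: -2018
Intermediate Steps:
m = -5 (m = -3 - 2 = -5)
n(g) = 3*g
f(y, x) = -3 - 46*x + 38*y (f(y, x) = -3 + (38*y - 46*x) = -3 + (-46*x + 38*y) = -3 - 46*x + 38*y)
f(-8, 46) + n(m)*(-2 - 25) = (-3 - 46*46 + 38*(-8)) + (3*(-5))*(-2 - 25) = (-3 - 2116 - 304) - 15*(-27) = -2423 + 405 = -2018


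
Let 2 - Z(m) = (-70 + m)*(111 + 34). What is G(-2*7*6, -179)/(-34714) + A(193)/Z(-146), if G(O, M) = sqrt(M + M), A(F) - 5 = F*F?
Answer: 18627/15661 - I*sqrt(358)/34714 ≈ 1.1894 - 0.00054505*I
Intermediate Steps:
A(F) = 5 + F**2 (A(F) = 5 + F*F = 5 + F**2)
G(O, M) = sqrt(2)*sqrt(M) (G(O, M) = sqrt(2*M) = sqrt(2)*sqrt(M))
Z(m) = 10152 - 145*m (Z(m) = 2 - (-70 + m)*(111 + 34) = 2 - (-70 + m)*145 = 2 - (-10150 + 145*m) = 2 + (10150 - 145*m) = 10152 - 145*m)
G(-2*7*6, -179)/(-34714) + A(193)/Z(-146) = (sqrt(2)*sqrt(-179))/(-34714) + (5 + 193**2)/(10152 - 145*(-146)) = (sqrt(2)*(I*sqrt(179)))*(-1/34714) + (5 + 37249)/(10152 + 21170) = (I*sqrt(358))*(-1/34714) + 37254/31322 = -I*sqrt(358)/34714 + 37254*(1/31322) = -I*sqrt(358)/34714 + 18627/15661 = 18627/15661 - I*sqrt(358)/34714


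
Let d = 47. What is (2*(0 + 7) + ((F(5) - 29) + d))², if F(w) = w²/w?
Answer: 1369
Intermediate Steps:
F(w) = w
(2*(0 + 7) + ((F(5) - 29) + d))² = (2*(0 + 7) + ((5 - 29) + 47))² = (2*7 + (-24 + 47))² = (14 + 23)² = 37² = 1369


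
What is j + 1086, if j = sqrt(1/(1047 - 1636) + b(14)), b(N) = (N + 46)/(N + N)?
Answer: 1086 + 2*sqrt(9099461)/4123 ≈ 1087.5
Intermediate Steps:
b(N) = (46 + N)/(2*N) (b(N) = (46 + N)/((2*N)) = (46 + N)*(1/(2*N)) = (46 + N)/(2*N))
j = 2*sqrt(9099461)/4123 (j = sqrt(1/(1047 - 1636) + (1/2)*(46 + 14)/14) = sqrt(1/(-589) + (1/2)*(1/14)*60) = sqrt(-1/589 + 15/7) = sqrt(8828/4123) = 2*sqrt(9099461)/4123 ≈ 1.4633)
j + 1086 = 2*sqrt(9099461)/4123 + 1086 = 1086 + 2*sqrt(9099461)/4123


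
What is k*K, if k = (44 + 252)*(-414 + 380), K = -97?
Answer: 976208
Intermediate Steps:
k = -10064 (k = 296*(-34) = -10064)
k*K = -10064*(-97) = 976208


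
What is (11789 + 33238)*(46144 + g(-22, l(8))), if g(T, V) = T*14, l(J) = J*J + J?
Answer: 2063857572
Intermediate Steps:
l(J) = J + J² (l(J) = J² + J = J + J²)
g(T, V) = 14*T
(11789 + 33238)*(46144 + g(-22, l(8))) = (11789 + 33238)*(46144 + 14*(-22)) = 45027*(46144 - 308) = 45027*45836 = 2063857572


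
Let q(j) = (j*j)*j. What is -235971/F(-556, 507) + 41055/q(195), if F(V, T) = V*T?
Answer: 231593497/274844700 ≈ 0.84263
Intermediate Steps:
F(V, T) = T*V
q(j) = j³ (q(j) = j²*j = j³)
-235971/F(-556, 507) + 41055/q(195) = -235971/(507*(-556)) + 41055/(195³) = -235971/(-281892) + 41055/7414875 = -235971*(-1/281892) + 41055*(1/7414875) = 78657/93964 + 2737/494325 = 231593497/274844700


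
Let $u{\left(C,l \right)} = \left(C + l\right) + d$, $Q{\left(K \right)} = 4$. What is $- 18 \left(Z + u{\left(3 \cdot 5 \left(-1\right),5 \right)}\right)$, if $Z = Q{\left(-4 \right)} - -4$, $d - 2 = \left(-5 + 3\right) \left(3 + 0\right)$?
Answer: $108$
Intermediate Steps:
$d = -4$ ($d = 2 + \left(-5 + 3\right) \left(3 + 0\right) = 2 - 6 = -4$)
$Z = 8$ ($Z = 4 - -4 = 4 + 4 = 8$)
$u{\left(C,l \right)} = -4 + C + l$ ($u{\left(C,l \right)} = \left(C + l\right) - 4 = -4 + C + l$)
$- 18 \left(Z + u{\left(3 \cdot 5 \left(-1\right),5 \right)}\right) = - 18 \left(8 + \left(-4 + 3 \cdot 5 \left(-1\right) + 5\right)\right) = - 18 \left(8 + \left(-4 + 15 \left(-1\right) + 5\right)\right) = - 18 \left(8 - 14\right) = \left(-18\right) \left(-6\right) = 108$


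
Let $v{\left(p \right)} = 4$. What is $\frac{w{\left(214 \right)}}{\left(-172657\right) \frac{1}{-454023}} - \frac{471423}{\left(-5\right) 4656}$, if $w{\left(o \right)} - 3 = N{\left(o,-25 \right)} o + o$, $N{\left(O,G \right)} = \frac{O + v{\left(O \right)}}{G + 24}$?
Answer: $- \frac{163573518625163}{1339818320} \approx -1.2209 \cdot 10^{5}$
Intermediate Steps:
$N{\left(O,G \right)} = \frac{4 + O}{24 + G}$ ($N{\left(O,G \right)} = \frac{O + 4}{G + 24} = \frac{4 + O}{24 + G}$)
$w{\left(o \right)} = 3 + o + o \left(-4 - o\right)$ ($w{\left(o \right)} = 3 + \left(\frac{4 + o}{24 - 25} o + o\right) = 3 + \left(\frac{4 + o}{-1} o + o\right) = 3 + \left(- (4 + o) o + o\right) = 3 + \left(\left(-4 - o\right) o + o\right) = 3 + \left(o \left(-4 - o\right) + o\right) = 3 + \left(o + o \left(-4 - o\right)\right) = 3 + o + o \left(-4 - o\right)$)
$\frac{w{\left(214 \right)}}{\left(-172657\right) \frac{1}{-454023}} - \frac{471423}{\left(-5\right) 4656} = \frac{3 - 214^{2} - 642}{\left(-172657\right) \frac{1}{-454023}} - \frac{471423}{\left(-5\right) 4656} = \frac{3 - 45796 - 642}{\left(-172657\right) \left(- \frac{1}{454023}\right)} - \frac{471423}{-23280} = \frac{3 - 45796 - 642}{\frac{172657}{454023}} - - \frac{157141}{7760} = \left(-46435\right) \frac{454023}{172657} + \frac{157141}{7760} = - \frac{21082558005}{172657} + \frac{157141}{7760} = - \frac{163573518625163}{1339818320}$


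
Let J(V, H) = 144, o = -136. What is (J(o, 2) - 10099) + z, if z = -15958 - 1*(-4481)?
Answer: -21432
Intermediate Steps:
z = -11477 (z = -15958 + 4481 = -11477)
(J(o, 2) - 10099) + z = (144 - 10099) - 11477 = -9955 - 11477 = -21432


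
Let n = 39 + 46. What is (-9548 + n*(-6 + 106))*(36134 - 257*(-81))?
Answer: -59684648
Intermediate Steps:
n = 85
(-9548 + n*(-6 + 106))*(36134 - 257*(-81)) = (-9548 + 85*(-6 + 106))*(36134 - 257*(-81)) = (-9548 + 85*100)*(36134 + 20817) = (-9548 + 8500)*56951 = -1048*56951 = -59684648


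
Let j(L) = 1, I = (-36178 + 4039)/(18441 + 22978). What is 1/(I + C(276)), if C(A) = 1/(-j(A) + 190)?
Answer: -1118313/861836 ≈ -1.2976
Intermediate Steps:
I = -32139/41419 ≈ -0.77595
C(A) = 1/189 (C(A) = 1/(-1*1 + 190) = 1/(-1 + 190) = 1/189)
1/(I + C(276)) = 1/(-32139/41419 + 1/189) = 1/(-861836/1118313) = -1118313/861836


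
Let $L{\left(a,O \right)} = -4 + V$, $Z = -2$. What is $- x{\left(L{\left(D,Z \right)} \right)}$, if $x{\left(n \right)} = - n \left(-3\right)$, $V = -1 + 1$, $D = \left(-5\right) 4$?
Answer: $12$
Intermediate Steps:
$D = -20$
$V = 0$
$L{\left(a,O \right)} = -4$ ($L{\left(a,O \right)} = -4 + 0 = -4$)
$x{\left(n \right)} = 3 n$
$- x{\left(L{\left(D,Z \right)} \right)} = - 3 \left(-4\right) = \left(-1\right) \left(-12\right) = 12$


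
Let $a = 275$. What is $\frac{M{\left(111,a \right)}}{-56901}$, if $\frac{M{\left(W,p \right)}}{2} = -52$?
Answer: $\frac{8}{4377} \approx 0.0018277$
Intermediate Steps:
$M{\left(W,p \right)} = -104$ ($M{\left(W,p \right)} = 2 \left(-52\right) = -104$)
$\frac{M{\left(111,a \right)}}{-56901} = - \frac{104}{-56901} = \left(-104\right) \left(- \frac{1}{56901}\right) = \frac{8}{4377}$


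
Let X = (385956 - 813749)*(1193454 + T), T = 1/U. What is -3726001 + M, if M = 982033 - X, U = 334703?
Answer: 170882122312170755/334703 ≈ 5.1055e+11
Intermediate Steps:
T = 1/334703 ≈ 2.9877e-6
X = -170883040726492259/334703 (X = (385956 - 813749)*(1193454 + 1/334703) = -427793*399452634163/334703 = -170883040726492259/334703 ≈ -5.1055e+11)
M = 170883369415883458/334703 (M = 982033 - 1*(-170883040726492259/334703) = 982033 + 170883040726492259/334703 = 170883369415883458/334703 ≈ 5.1055e+11)
-3726001 + M = -3726001 + 170883369415883458/334703 = 170882122312170755/334703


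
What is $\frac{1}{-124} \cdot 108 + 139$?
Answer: $\frac{4282}{31} \approx 138.13$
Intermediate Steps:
$\frac{1}{-124} \cdot 108 + 139 = \left(- \frac{1}{124}\right) 108 + 139 = - \frac{27}{31} + 139 = \frac{4282}{31}$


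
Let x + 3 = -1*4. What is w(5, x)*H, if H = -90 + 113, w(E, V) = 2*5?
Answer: 230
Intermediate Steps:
x = -7 (x = -3 - 1*4 = -3 - 4 = -7)
w(E, V) = 10
H = 23
w(5, x)*H = 10*23 = 230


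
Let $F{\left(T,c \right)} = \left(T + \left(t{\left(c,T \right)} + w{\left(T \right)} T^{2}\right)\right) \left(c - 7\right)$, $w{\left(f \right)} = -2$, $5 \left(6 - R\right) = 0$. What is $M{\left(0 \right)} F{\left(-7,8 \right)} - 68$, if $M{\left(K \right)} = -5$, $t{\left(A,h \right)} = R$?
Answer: $427$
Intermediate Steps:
$R = 6$ ($R = 6 - 0 = 6 + 0 = 6$)
$t{\left(A,h \right)} = 6$
$F{\left(T,c \right)} = \left(-7 + c\right) \left(6 + T - 2 T^{2}\right)$ ($F{\left(T,c \right)} = \left(T - \left(-6 + 2 T^{2}\right)\right) \left(c - 7\right) = \left(6 + T - 2 T^{2}\right) \left(-7 + c\right) = \left(-7 + c\right) \left(6 + T - 2 T^{2}\right)$)
$M{\left(0 \right)} F{\left(-7,8 \right)} - 68 = - 5 \left(-42 - -49 + 6 \cdot 8 + 14 \left(-7\right)^{2} - 56 - 16 \left(-7\right)^{2}\right) - 68 = - 5 \left(-42 + 49 + 48 + 14 \cdot 49 - 56 - 16 \cdot 49\right) - 68 = - 5 \left(-42 + 49 + 48 + 686 - 56 - 784\right) - 68 = \left(-5\right) \left(-99\right) - 68 = 495 - 68 = 427$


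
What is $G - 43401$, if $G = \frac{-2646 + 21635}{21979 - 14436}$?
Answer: $- \frac{327354754}{7543} \approx -43399.0$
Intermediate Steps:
$G = \frac{18989}{7543} \approx 2.5174$
$G - 43401 = \frac{18989}{7543} - 43401 = - \frac{327354754}{7543}$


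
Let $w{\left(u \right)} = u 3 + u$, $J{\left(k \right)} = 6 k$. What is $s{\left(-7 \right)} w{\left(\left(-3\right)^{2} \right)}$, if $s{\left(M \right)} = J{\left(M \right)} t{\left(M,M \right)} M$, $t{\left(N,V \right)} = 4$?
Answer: $42336$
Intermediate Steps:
$s{\left(M \right)} = 24 M^{2}$ ($s{\left(M \right)} = 6 M 4 M = 24 M M = 24 M^{2}$)
$w{\left(u \right)} = 4 u$ ($w{\left(u \right)} = 3 u + u = 4 u$)
$s{\left(-7 \right)} w{\left(\left(-3\right)^{2} \right)} = 24 \left(-7\right)^{2} \cdot 4 \left(-3\right)^{2} = 24 \cdot 49 \cdot 4 \cdot 9 = 1176 \cdot 36 = 42336$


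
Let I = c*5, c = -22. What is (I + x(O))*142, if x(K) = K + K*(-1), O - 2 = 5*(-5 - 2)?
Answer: -15620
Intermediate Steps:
O = -33 (O = 2 + 5*(-5 - 2) = 2 + 5*(-7) = 2 - 35 = -33)
x(K) = 0 (x(K) = K - K = 0)
I = -110 (I = -22*5 = -110)
(I + x(O))*142 = (-110 + 0)*142 = -110*142 = -15620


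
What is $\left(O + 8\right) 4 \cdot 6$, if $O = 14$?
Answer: $528$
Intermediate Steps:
$\left(O + 8\right) 4 \cdot 6 = \left(14 + 8\right) 4 \cdot 6 = 22 \cdot 24 = 528$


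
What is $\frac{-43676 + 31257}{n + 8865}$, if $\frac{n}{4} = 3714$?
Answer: $- \frac{12419}{23721} \approx -0.52354$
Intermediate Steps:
$n = 14856$ ($n = 4 \cdot 3714 = 14856$)
$\frac{-43676 + 31257}{n + 8865} = \frac{-43676 + 31257}{14856 + 8865} = - \frac{12419}{23721}$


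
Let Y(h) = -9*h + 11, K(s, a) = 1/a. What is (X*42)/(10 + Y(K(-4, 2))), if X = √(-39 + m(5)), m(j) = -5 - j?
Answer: 196*I/11 ≈ 17.818*I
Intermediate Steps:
Y(h) = 11 - 9*h
X = 7*I (X = √(-39 + (-5 - 1*5)) = √(-39 + (-5 - 5)) = √(-39 - 10) = √(-49) = 7*I ≈ 7.0*I)
(X*42)/(10 + Y(K(-4, 2))) = ((7*I)*42)/(10 + (11 - 9/2)) = (294*I)/(10 + (11 - 9*½)) = (294*I)/(10 + (11 - 9/2)) = (294*I)/(10 + 13/2) = (294*I)/(33/2) = (294*I)*(2/33) = 196*I/11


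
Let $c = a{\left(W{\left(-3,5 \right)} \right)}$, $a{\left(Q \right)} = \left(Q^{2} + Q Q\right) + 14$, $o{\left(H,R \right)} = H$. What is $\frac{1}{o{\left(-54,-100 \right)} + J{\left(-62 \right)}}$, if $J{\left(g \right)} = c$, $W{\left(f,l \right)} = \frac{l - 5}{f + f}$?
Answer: $- \frac{1}{40} \approx -0.025$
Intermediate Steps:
$W{\left(f,l \right)} = \frac{-5 + l}{2 f}$
$a{\left(Q \right)} = 14 + 2 Q^{2}$ ($a{\left(Q \right)} = \left(Q^{2} + Q^{2}\right) + 14 = 2 Q^{2} + 14 = 14 + 2 Q^{2}$)
$c = 14$ ($c = 14 + 2 \left(\frac{-5 + 5}{2 \left(-3\right)}\right)^{2} = 14 + 2 \left(\frac{1}{2} \left(- \frac{1}{3}\right) 0\right)^{2} = 14 + 2 \cdot 0^{2} = 14 + 2 \cdot 0 = 14 + 0 = 14$)
$J{\left(g \right)} = 14$
$\frac{1}{o{\left(-54,-100 \right)} + J{\left(-62 \right)}} = \frac{1}{-54 + 14} = \frac{1}{-40} = - \frac{1}{40}$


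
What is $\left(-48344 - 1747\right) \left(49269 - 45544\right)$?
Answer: $-186588975$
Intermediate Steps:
$\left(-48344 - 1747\right) \left(49269 - 45544\right) = \left(-50091\right) 3725 = -186588975$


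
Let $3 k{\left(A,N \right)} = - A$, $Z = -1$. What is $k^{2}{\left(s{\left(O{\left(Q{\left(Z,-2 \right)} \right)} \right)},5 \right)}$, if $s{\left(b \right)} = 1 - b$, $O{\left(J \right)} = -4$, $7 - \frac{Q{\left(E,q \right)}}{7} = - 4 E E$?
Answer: $\frac{25}{9} \approx 2.7778$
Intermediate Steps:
$Q{\left(E,q \right)} = 49 + 28 E^{2}$ ($Q{\left(E,q \right)} = 49 - 7 - 4 E E = 49 - 7 \left(- 4 E^{2}\right) = 49 + 28 E^{2}$)
$k{\left(A,N \right)} = - \frac{A}{3}$ ($k{\left(A,N \right)} = \frac{\left(-1\right) A}{3} = - \frac{A}{3}$)
$k^{2}{\left(s{\left(O{\left(Q{\left(Z,-2 \right)} \right)} \right)},5 \right)} = \left(- \frac{1 - -4}{3}\right)^{2} = \left(- \frac{1 + 4}{3}\right)^{2} = \left(\left(- \frac{1}{3}\right) 5\right)^{2} = \left(- \frac{5}{3}\right)^{2} = \frac{25}{9}$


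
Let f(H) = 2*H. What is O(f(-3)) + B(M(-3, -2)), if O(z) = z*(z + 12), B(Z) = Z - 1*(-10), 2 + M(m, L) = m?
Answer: -31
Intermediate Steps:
M(m, L) = -2 + m
B(Z) = 10 + Z (B(Z) = Z + 10 = 10 + Z)
O(z) = z*(12 + z)
O(f(-3)) + B(M(-3, -2)) = (2*(-3))*(12 + 2*(-3)) + (10 + (-2 - 3)) = -6*(12 - 6) + (10 - 5) = -6*6 + 5 = -36 + 5 = -31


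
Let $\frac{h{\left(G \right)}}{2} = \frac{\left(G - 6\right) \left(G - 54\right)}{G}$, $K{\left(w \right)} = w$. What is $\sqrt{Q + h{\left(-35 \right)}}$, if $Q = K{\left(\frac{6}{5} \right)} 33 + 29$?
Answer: $\frac{i \sqrt{171395}}{35} \approx 11.829 i$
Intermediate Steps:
$Q = \frac{343}{5}$ ($Q = \frac{6}{5} \cdot 33 + 29 = \frac{198}{5} + 29 = \frac{343}{5} \approx 68.6$)
$h{\left(G \right)} = \frac{2 \left(-54 + G\right) \left(-6 + G\right)}{G}$ ($h{\left(G \right)} = 2 \frac{\left(G - 6\right) \left(G - 54\right)}{G} = 2 \frac{\left(-6 + G\right) \left(-54 + G\right)}{G} = 2 \frac{\left(-54 + G\right) \left(-6 + G\right)}{G} = \frac{2 \left(-54 + G\right) \left(-6 + G\right)}{G}$)
$\sqrt{Q + h{\left(-35 \right)}} = \sqrt{\frac{343}{5} + \left(-120 + 2 \left(-35\right) + \frac{648}{-35}\right)} = \sqrt{\frac{343}{5} - \frac{7298}{35}} = \sqrt{- \frac{4897}{35}} = \frac{i \sqrt{171395}}{35}$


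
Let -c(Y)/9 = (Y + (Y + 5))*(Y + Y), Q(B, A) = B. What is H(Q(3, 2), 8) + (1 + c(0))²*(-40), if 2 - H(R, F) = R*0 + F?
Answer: -46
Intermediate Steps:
c(Y) = -18*Y*(5 + 2*Y) (c(Y) = -9*(Y + (Y + 5))*(Y + Y) = -9*(Y + (5 + Y))*2*Y = -9*(5 + 2*Y)*2*Y = -18*Y*(5 + 2*Y))
H(R, F) = 2 - F (H(R, F) = 2 - (R*0 + F) = 2 - (0 + F) = 2 - F)
H(Q(3, 2), 8) + (1 + c(0))²*(-40) = (2 - 1*8) + (1 - 18*0*(5 + 2*0))²*(-40) = (2 - 8) + (1 - 18*0*(5 + 0))²*(-40) = -6 + (1 - 18*0*5)²*(-40) = -6 + (1 + 0)²*(-40) = -6 + 1²*(-40) = -6 + 1*(-40) = -6 - 40 = -46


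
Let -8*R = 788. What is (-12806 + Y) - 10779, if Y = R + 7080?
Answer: -33207/2 ≈ -16604.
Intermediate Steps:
R = -197/2 (R = -1/8*788 = -197/2 ≈ -98.500)
Y = 13963/2 (Y = -197/2 + 7080 = 13963/2 ≈ 6981.5)
(-12806 + Y) - 10779 = (-12806 + 13963/2) - 10779 = -11649/2 - 10779 = -33207/2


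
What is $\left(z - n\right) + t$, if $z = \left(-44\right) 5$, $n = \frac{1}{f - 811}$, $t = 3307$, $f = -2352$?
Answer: $\frac{9764182}{3163} \approx 3087.0$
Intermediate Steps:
$n = - \frac{1}{3163}$ ($n = \frac{1}{-2352 - 811} = \frac{1}{-3163} = - \frac{1}{3163} \approx -0.00031616$)
$z = -220$
$\left(z - n\right) + t = \left(-220 - - \frac{1}{3163}\right) + 3307 = \left(-220 + \frac{1}{3163}\right) + 3307 = - \frac{695859}{3163} + 3307 = \frac{9764182}{3163}$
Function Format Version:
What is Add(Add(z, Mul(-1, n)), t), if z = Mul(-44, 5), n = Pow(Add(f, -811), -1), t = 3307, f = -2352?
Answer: Rational(9764182, 3163) ≈ 3087.0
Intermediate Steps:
n = Rational(-1, 3163) (n = Pow(Add(-2352, -811), -1) = Pow(-3163, -1) = Rational(-1, 3163) ≈ -0.00031616)
z = -220
Add(Add(z, Mul(-1, n)), t) = Add(Add(-220, Mul(-1, Rational(-1, 3163))), 3307) = Add(Add(-220, Rational(1, 3163)), 3307) = Add(Rational(-695859, 3163), 3307) = Rational(9764182, 3163)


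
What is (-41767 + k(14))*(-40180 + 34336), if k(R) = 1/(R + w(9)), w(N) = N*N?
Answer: 23188197216/95 ≈ 2.4409e+8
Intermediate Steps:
w(N) = N²
k(R) = 1/(81 + R) (k(R) = 1/(R + 9²) = 1/(R + 81) = 1/(81 + R))
(-41767 + k(14))*(-40180 + 34336) = (-41767 + 1/(81 + 14))*(-40180 + 34336) = (-41767 + 1/95)*(-5844) = -3967864/95*(-5844) = 23188197216/95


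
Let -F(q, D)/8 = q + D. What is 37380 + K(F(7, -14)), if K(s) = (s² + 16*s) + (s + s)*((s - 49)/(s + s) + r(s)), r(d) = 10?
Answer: 42539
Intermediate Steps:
F(q, D) = -8*D - 8*q (F(q, D) = -8*(q + D) = -8*(D + q) = -8*D - 8*q)
K(s) = s² + 16*s + 2*s*(10 + (-49 + s)/(2*s)) (K(s) = (s² + 16*s) + (s + s)*((s - 49)/(s + s) + 10) = (s² + 16*s) + (2*s)*((-49 + s)/((2*s)) + 10) = (s² + 16*s) + (2*s)*((-49 + s)*(1/(2*s)) + 10) = (s² + 16*s) + (2*s)*((-49 + s)/(2*s) + 10) = (s² + 16*s) + (2*s)*(10 + (-49 + s)/(2*s)) = (s² + 16*s) + 2*s*(10 + (-49 + s)/(2*s)) = s² + 16*s + 2*s*(10 + (-49 + s)/(2*s)))
37380 + K(F(7, -14)) = 37380 + (-49 + (-8*(-14) - 8*7)² + 37*(-8*(-14) - 8*7)) = 37380 + (-49 + (112 - 56)² + 37*(112 - 56)) = 37380 + (-49 + 56² + 37*56) = 37380 + (-49 + 3136 + 2072) = 37380 + 5159 = 42539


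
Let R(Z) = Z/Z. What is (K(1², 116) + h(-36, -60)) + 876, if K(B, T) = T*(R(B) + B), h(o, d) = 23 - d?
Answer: 1191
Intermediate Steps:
R(Z) = 1
K(B, T) = T*(1 + B)
(K(1², 116) + h(-36, -60)) + 876 = (116*(1 + 1²) + (23 - 1*(-60))) + 876 = (116*(1 + 1) + (23 + 60)) + 876 = (116*2 + 83) + 876 = (232 + 83) + 876 = 315 + 876 = 1191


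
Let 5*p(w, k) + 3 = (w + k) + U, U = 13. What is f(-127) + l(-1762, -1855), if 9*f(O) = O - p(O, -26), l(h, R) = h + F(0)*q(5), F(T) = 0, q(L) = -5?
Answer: -26594/15 ≈ -1772.9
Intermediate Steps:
p(w, k) = 2 + k/5 + w/5 (p(w, k) = -3/5 + ((w + k) + 13)/5 = -3/5 + ((k + w) + 13)/5 = -3/5 + (13 + k + w)/5 = -3/5 + (13/5 + k/5 + w/5) = 2 + k/5 + w/5)
l(h, R) = h (l(h, R) = h + 0*(-5) = h + 0 = h)
f(O) = 16/45 + 4*O/45 (f(O) = (O - (2 + (1/5)*(-26) + O/5))/9 = (O - (2 - 26/5 + O/5))/9 = (O - (-16/5 + O/5))/9 = (O + (16/5 - O/5))/9 = (16/5 + 4*O/5)/9 = 16/45 + 4*O/45)
f(-127) + l(-1762, -1855) = (16/45 + (4/45)*(-127)) - 1762 = (16/45 - 508/45) - 1762 = -164/15 - 1762 = -26594/15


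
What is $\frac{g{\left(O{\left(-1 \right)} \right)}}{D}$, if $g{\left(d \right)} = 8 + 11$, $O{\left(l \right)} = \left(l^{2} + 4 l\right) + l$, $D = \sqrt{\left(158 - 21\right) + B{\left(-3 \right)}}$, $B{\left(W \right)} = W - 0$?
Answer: $\frac{19 \sqrt{134}}{134} \approx 1.6413$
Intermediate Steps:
$B{\left(W \right)} = W$ ($B{\left(W \right)} = W + 0 = W$)
$D = \sqrt{134}$ ($D = \sqrt{\left(158 - 21\right) - 3} = \sqrt{137 - 3} = \sqrt{134} \approx 11.576$)
$O{\left(l \right)} = l^{2} + 5 l$
$g{\left(d \right)} = 19$
$\frac{g{\left(O{\left(-1 \right)} \right)}}{D} = \frac{19}{\sqrt{134}} = 19 \frac{\sqrt{134}}{134} = \frac{19 \sqrt{134}}{134}$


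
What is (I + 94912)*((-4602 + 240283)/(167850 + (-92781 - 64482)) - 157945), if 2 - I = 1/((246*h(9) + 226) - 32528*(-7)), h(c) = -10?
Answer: -17889212204993892539/1193483097 ≈ -1.4989e+10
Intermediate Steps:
I = 450923/225462 (I = 2 - 1/((246*(-10) + 226) - 32528*(-7)) = 2 - 1/((-2460 + 226) + 227696) = 2 - 1/(-2234 + 227696) = 2 - 1/225462 = 450923/225462 ≈ 2.0000)
(I + 94912)*((-4602 + 240283)/(167850 + (-92781 - 64482)) - 157945) = (450923/225462 + 94912)*((-4602 + 240283)/(167850 + (-92781 - 64482)) - 157945) = 21399500267*(235681/(167850 - 157263) - 157945)/225462 = 21399500267*(235681/10587 - 157945)/225462 = (21399500267/225462)*(-1671928034/10587) = -17889212204993892539/1193483097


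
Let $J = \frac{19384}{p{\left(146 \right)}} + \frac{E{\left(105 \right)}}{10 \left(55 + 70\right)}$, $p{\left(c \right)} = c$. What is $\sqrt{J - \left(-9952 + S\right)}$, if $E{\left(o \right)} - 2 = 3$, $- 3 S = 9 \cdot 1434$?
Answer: $\frac{\sqrt{191667758290}}{3650} \approx 119.94$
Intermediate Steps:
$S = -4302$ ($S = - \frac{9 \cdot 1434}{3} = \left(- \frac{1}{3}\right) 12906 = -4302$)
$E{\left(o \right)} = 5$ ($E{\left(o \right)} = 2 + 3 = 5$)
$J = \frac{2423073}{18250}$ ($J = \frac{19384}{146} + \frac{5}{10 \left(55 + 70\right)} = 19384 \cdot \frac{1}{146} + \frac{5}{10 \cdot 125} = \frac{9692}{73} + \frac{5}{1250} = \frac{9692}{73} + 5 \cdot \frac{1}{1250} = \frac{9692}{73} + \frac{1}{250} = \frac{2423073}{18250} \approx 132.77$)
$\sqrt{J - \left(-9952 + S\right)} = \sqrt{\frac{2423073}{18250} + \left(9952 - -4302\right)} = \sqrt{\frac{2423073}{18250} + \left(9952 + 4302\right)} = \sqrt{\frac{2423073}{18250} + 14254} = \sqrt{\frac{262558573}{18250}} = \frac{\sqrt{191667758290}}{3650}$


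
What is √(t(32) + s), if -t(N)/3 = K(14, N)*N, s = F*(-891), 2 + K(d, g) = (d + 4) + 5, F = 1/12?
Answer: 3*I*√929/2 ≈ 45.719*I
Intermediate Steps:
F = 1/12 ≈ 0.083333
K(d, g) = 7 + d (K(d, g) = -2 + ((d + 4) + 5) = -2 + ((4 + d) + 5) = -2 + (9 + d) = 7 + d)
s = -297/4 (s = (1/12)*(-891) = -297/4 ≈ -74.250)
t(N) = -63*N (t(N) = -3*(7 + 14)*N = -63*N)
√(t(32) + s) = √(-63*32 - 297/4) = √(-2016 - 297/4) = √(-8361/4) = 3*I*√929/2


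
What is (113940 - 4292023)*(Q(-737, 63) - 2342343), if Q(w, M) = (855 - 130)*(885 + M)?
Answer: 6914907022569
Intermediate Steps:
Q(w, M) = 641625 + 725*M (Q(w, M) = 725*(885 + M) = 641625 + 725*M)
(113940 - 4292023)*(Q(-737, 63) - 2342343) = (113940 - 4292023)*((641625 + 725*63) - 2342343) = -4178083*((641625 + 45675) - 2342343) = -4178083*(687300 - 2342343) = -4178083*(-1655043) = 6914907022569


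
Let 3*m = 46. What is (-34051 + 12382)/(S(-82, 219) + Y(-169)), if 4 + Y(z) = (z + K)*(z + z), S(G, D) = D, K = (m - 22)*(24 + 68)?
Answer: -65007/793931 ≈ -0.081880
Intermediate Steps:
m = 46/3 (m = (⅓)*46 = 46/3 ≈ 15.333)
K = -1840/3 (K = (46/3 - 22)*(24 + 68) = -20/3*92 = -1840/3 ≈ -613.33)
Y(z) = -4 + 2*z*(-1840/3 + z) (Y(z) = -4 + (z - 1840/3)*(z + z) = -4 + (-1840/3 + z)*(2*z) = -4 + 2*z*(-1840/3 + z))
(-34051 + 12382)/(S(-82, 219) + Y(-169)) = (-34051 + 12382)/(219 + (-4 + 2*(-169)² - 3680/3*(-169))) = -21669/(219 + (-4 + 2*28561 + 621920/3)) = -21669/(219 + (-4 + 57122 + 621920/3)) = -21669/(219 + 793274/3) = -21669/793931/3 = -21669*3/793931 = -65007/793931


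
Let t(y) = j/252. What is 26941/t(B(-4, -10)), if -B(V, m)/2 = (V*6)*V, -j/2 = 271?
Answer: -3394566/271 ≈ -12526.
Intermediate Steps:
j = -542 (j = -2*271 = -542)
B(V, m) = -12*V² (B(V, m) = -2*V*6*V = -2*6*V*V = -12*V²)
t(y) = -271/126 (t(y) = -542/252 = -542*1/252 = -271/126)
26941/t(B(-4, -10)) = 26941/(-271/126) = 26941*(-126/271) = -3394566/271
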